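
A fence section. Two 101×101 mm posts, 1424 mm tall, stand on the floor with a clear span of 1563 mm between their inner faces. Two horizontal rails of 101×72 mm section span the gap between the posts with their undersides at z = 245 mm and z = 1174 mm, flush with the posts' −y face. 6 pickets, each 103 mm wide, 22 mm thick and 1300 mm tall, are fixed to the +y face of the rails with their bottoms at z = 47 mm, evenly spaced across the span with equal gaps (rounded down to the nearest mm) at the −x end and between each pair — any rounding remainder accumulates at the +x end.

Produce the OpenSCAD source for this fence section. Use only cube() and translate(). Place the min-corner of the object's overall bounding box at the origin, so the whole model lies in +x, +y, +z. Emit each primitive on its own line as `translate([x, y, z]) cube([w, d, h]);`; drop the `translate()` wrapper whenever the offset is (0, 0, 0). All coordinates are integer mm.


cube([101, 101, 1424]);
translate([1664, 0, 0]) cube([101, 101, 1424]);
translate([101, 0, 245]) cube([1563, 101, 72]);
translate([101, 0, 1174]) cube([1563, 101, 72]);
translate([236, 101, 47]) cube([103, 22, 1300]);
translate([474, 101, 47]) cube([103, 22, 1300]);
translate([712, 101, 47]) cube([103, 22, 1300]);
translate([950, 101, 47]) cube([103, 22, 1300]);
translate([1188, 101, 47]) cube([103, 22, 1300]);
translate([1426, 101, 47]) cube([103, 22, 1300]);


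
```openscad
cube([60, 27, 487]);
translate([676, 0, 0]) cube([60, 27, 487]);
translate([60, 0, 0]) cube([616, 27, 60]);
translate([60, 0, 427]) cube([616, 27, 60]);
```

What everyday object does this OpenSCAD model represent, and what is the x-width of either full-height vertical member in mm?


A picture frame. The border width is 60 mm.

Four thin pieces enclosing a rectangular opening — a picture frame. The two full-height stiles are 487 mm tall; the top rail sits at z = 427 and is 60 mm tall, so the border above the opening is 487 − 427 = 60 mm, matching the stile x-width.


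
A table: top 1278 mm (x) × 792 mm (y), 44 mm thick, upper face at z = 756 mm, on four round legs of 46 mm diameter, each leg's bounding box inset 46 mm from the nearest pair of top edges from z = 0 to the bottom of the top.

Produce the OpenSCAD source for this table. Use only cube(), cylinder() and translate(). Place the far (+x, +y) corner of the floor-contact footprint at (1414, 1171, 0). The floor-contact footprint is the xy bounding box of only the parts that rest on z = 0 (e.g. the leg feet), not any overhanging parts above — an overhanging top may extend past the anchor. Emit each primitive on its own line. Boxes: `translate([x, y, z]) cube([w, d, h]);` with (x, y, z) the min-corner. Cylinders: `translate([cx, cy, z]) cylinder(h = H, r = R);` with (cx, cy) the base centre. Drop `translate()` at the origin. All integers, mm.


translate([182, 425, 712]) cube([1278, 792, 44]);
translate([251, 494, 0]) cylinder(h = 712, r = 23);
translate([1391, 494, 0]) cylinder(h = 712, r = 23);
translate([251, 1148, 0]) cylinder(h = 712, r = 23);
translate([1391, 1148, 0]) cylinder(h = 712, r = 23);


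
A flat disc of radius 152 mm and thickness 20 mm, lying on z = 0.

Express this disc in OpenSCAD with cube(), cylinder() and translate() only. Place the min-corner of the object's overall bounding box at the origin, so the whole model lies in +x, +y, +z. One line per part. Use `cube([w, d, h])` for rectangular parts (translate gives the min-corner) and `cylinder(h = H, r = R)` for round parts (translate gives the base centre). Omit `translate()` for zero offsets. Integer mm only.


translate([152, 152, 0]) cylinder(h = 20, r = 152);


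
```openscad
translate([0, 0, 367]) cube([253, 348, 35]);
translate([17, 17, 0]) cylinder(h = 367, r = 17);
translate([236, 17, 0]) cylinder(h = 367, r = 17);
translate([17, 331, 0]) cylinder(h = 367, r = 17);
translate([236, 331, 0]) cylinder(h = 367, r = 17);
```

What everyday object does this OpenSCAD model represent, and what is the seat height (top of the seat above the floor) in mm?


A stool. The seat height is 402 mm.

A 253×348×35 slab at z = 367 on four corner cylinders — a stool. The seat top is 367 + 35 = 402 mm.


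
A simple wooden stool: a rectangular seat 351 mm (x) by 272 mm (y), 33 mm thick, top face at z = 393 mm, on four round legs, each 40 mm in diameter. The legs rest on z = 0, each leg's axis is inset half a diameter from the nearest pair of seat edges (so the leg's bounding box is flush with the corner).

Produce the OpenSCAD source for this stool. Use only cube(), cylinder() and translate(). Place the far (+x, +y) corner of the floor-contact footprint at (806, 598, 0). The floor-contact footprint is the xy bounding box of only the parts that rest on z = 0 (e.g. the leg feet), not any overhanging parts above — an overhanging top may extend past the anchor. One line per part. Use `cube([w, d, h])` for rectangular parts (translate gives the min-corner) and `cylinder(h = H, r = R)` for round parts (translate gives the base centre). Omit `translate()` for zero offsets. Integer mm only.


// leg_h = 393 - 33 = 360
translate([455, 326, 360]) cube([351, 272, 33]);
translate([475, 346, 0]) cylinder(h = 360, r = 20);
translate([786, 346, 0]) cylinder(h = 360, r = 20);
translate([475, 578, 0]) cylinder(h = 360, r = 20);
translate([786, 578, 0]) cylinder(h = 360, r = 20);


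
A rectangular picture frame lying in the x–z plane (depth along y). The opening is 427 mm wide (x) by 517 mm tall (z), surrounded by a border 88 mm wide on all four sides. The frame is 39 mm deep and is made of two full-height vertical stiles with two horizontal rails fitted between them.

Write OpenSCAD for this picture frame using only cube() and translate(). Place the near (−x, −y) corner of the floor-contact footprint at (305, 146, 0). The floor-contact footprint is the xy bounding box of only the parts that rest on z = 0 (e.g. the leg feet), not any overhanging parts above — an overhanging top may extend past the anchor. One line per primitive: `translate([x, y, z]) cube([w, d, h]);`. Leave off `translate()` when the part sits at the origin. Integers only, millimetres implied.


translate([305, 146, 0]) cube([88, 39, 693]);
translate([820, 146, 0]) cube([88, 39, 693]);
translate([393, 146, 0]) cube([427, 39, 88]);
translate([393, 146, 605]) cube([427, 39, 88]);


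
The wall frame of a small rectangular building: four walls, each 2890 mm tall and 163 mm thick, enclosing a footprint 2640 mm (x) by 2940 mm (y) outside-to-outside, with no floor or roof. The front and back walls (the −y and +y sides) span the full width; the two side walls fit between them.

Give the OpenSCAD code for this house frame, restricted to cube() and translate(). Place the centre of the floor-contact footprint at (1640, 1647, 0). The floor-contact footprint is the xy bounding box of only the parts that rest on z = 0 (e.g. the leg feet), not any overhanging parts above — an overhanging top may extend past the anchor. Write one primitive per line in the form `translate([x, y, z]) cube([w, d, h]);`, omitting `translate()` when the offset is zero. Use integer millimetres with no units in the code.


translate([320, 177, 0]) cube([2640, 163, 2890]);
translate([320, 2954, 0]) cube([2640, 163, 2890]);
translate([320, 340, 0]) cube([163, 2614, 2890]);
translate([2797, 340, 0]) cube([163, 2614, 2890]);


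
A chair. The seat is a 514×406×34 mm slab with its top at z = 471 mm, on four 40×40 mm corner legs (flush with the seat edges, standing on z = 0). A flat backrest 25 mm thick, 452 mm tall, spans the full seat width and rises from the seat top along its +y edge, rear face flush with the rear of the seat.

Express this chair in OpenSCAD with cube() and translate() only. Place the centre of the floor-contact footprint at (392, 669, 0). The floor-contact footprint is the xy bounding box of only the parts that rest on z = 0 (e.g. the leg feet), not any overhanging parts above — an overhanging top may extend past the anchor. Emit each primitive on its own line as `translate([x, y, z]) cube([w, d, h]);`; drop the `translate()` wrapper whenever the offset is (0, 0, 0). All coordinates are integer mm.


// leg_h = 471 - 34 = 437
translate([135, 466, 437]) cube([514, 406, 34]);
translate([135, 466, 0]) cube([40, 40, 437]);
translate([609, 466, 0]) cube([40, 40, 437]);
translate([135, 832, 0]) cube([40, 40, 437]);
translate([609, 832, 0]) cube([40, 40, 437]);
translate([135, 847, 471]) cube([514, 25, 452]);


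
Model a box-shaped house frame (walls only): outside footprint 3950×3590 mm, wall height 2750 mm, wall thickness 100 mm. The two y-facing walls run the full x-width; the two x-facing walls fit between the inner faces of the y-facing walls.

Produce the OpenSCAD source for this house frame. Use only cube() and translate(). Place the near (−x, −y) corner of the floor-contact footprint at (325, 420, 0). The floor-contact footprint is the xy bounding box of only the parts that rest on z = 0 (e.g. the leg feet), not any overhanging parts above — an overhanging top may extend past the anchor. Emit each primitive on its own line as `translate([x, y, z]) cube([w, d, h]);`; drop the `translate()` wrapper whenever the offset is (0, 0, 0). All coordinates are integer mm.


translate([325, 420, 0]) cube([3950, 100, 2750]);
translate([325, 3910, 0]) cube([3950, 100, 2750]);
translate([325, 520, 0]) cube([100, 3390, 2750]);
translate([4175, 520, 0]) cube([100, 3390, 2750]);


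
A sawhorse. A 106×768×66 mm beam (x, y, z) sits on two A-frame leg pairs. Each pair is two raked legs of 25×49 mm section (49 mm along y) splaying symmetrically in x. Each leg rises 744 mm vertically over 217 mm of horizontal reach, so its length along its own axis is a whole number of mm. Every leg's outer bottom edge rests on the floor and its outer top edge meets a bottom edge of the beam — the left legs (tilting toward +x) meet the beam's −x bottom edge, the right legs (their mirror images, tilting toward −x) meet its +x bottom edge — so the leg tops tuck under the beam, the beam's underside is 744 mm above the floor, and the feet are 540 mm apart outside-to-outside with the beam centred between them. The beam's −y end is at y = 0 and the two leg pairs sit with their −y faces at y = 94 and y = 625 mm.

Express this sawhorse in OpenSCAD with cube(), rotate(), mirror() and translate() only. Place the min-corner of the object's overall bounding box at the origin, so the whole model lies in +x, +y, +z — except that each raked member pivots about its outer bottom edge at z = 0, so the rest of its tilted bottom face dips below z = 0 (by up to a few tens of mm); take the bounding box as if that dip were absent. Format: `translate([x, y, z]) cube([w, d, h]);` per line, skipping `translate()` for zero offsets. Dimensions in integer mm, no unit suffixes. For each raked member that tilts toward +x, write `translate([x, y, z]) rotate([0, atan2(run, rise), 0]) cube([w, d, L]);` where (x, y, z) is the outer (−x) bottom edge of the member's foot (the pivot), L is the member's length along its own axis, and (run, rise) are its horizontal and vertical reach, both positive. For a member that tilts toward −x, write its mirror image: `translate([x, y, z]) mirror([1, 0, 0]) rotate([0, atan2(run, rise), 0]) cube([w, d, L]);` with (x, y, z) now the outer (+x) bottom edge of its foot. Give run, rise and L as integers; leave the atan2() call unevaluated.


translate([217, 0, 744]) cube([106, 768, 66]);
translate([0, 94, 0]) rotate([0, atan2(217, 744), 0]) cube([25, 49, 775]);
translate([540, 94, 0]) mirror([1, 0, 0]) rotate([0, atan2(217, 744), 0]) cube([25, 49, 775]);
translate([0, 625, 0]) rotate([0, atan2(217, 744), 0]) cube([25, 49, 775]);
translate([540, 625, 0]) mirror([1, 0, 0]) rotate([0, atan2(217, 744), 0]) cube([25, 49, 775]);


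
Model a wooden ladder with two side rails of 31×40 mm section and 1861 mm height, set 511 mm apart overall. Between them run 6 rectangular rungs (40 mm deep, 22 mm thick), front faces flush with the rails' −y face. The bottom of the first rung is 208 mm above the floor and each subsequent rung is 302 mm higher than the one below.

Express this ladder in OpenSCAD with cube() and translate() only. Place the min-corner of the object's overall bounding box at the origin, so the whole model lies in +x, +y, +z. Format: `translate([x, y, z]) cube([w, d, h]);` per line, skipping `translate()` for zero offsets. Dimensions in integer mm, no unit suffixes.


// rung span = 511 - 2*31 = 449
// rung[k] z = 208 + k*302
cube([31, 40, 1861]);
translate([480, 0, 0]) cube([31, 40, 1861]);
translate([31, 0, 208]) cube([449, 40, 22]);
translate([31, 0, 510]) cube([449, 40, 22]);
translate([31, 0, 812]) cube([449, 40, 22]);
translate([31, 0, 1114]) cube([449, 40, 22]);
translate([31, 0, 1416]) cube([449, 40, 22]);
translate([31, 0, 1718]) cube([449, 40, 22]);


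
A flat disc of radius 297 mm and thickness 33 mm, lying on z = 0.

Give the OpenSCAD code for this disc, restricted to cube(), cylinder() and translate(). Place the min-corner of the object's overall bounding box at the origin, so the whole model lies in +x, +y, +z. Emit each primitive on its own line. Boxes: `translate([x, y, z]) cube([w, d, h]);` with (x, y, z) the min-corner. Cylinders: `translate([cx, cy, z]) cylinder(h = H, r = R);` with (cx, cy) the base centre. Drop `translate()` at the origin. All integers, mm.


translate([297, 297, 0]) cylinder(h = 33, r = 297);


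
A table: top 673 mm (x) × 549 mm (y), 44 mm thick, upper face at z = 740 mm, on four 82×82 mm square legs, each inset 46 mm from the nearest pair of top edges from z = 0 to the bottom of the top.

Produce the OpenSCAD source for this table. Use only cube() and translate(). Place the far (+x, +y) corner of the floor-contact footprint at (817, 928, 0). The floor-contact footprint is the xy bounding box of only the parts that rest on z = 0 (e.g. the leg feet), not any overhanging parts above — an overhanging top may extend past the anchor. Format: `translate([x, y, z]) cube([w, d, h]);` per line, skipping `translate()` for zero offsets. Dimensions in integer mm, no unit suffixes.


translate([190, 425, 696]) cube([673, 549, 44]);
translate([236, 471, 0]) cube([82, 82, 696]);
translate([735, 471, 0]) cube([82, 82, 696]);
translate([236, 846, 0]) cube([82, 82, 696]);
translate([735, 846, 0]) cube([82, 82, 696]);


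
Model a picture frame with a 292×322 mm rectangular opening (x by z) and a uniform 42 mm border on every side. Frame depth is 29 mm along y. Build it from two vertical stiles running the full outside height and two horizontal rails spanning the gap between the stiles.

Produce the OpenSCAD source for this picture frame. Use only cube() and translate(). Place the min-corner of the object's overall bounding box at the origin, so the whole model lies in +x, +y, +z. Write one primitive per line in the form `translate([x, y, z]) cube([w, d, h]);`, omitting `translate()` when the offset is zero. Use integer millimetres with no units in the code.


cube([42, 29, 406]);
translate([334, 0, 0]) cube([42, 29, 406]);
translate([42, 0, 0]) cube([292, 29, 42]);
translate([42, 0, 364]) cube([292, 29, 42]);


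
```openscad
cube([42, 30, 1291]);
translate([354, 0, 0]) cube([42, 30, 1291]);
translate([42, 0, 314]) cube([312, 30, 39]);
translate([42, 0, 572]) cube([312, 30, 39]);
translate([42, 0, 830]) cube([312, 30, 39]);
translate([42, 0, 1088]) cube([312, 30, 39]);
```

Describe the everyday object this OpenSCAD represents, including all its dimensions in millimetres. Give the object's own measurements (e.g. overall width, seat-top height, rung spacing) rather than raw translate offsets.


A straight ladder. Two 42×30 mm vertical rails, 1291 mm tall, stand 396 mm apart (outside-to-outside) with their front faces coplanar on the −y side. 4 rungs, each 30 mm deep and 39 mm tall, span between the inner faces of the rails, front faces flush with the rails. The lowest rung's underside is at z = 314 mm and rungs are spaced 258 mm apart (underside to underside).


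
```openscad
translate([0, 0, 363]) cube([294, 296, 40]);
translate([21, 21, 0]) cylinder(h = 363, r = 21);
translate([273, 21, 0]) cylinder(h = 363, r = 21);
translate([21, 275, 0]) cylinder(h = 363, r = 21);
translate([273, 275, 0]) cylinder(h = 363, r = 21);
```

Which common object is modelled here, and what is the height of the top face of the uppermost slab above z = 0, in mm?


A stool. The seat height is 403 mm.

A 294×296×40 slab at z = 363 on four corner cylinders — a stool. The seat top is 363 + 40 = 403 mm.


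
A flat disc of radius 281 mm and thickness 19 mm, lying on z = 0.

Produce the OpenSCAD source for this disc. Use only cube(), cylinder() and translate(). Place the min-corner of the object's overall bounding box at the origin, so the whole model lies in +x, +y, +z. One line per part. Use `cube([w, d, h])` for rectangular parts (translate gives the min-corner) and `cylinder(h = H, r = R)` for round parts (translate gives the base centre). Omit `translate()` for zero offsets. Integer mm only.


translate([281, 281, 0]) cylinder(h = 19, r = 281);


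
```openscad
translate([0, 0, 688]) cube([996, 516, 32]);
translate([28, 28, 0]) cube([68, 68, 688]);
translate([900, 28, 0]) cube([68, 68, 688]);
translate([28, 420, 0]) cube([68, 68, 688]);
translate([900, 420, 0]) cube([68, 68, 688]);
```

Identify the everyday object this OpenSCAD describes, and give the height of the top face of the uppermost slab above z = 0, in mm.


A table. The table height is 720 mm.

A 996×516×32 slab sits at z = 688 on four 68 mm square posts — a table. The top surface is at 688 + 32 = 720 mm.


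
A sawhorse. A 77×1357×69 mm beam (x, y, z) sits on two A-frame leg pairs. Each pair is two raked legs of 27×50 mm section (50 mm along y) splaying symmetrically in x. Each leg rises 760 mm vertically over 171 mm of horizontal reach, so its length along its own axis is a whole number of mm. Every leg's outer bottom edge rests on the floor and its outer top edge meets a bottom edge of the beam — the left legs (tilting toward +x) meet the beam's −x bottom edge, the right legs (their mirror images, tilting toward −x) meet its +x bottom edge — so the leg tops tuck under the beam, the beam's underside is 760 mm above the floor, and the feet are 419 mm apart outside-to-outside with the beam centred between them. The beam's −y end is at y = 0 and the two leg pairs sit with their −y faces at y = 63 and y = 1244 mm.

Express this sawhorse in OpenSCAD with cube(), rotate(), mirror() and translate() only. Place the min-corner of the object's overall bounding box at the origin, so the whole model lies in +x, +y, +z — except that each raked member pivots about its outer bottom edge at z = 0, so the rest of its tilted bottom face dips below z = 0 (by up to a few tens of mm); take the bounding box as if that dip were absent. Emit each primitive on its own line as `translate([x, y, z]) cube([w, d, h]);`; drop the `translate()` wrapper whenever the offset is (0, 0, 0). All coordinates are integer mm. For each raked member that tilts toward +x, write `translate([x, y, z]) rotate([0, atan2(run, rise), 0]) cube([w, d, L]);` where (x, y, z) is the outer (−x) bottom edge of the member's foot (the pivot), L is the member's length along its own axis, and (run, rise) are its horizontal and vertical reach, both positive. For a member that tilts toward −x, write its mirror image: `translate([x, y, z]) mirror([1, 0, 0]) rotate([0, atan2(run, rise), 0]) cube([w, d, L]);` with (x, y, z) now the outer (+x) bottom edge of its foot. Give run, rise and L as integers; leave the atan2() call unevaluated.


translate([171, 0, 760]) cube([77, 1357, 69]);
translate([0, 63, 0]) rotate([0, atan2(171, 760), 0]) cube([27, 50, 779]);
translate([419, 63, 0]) mirror([1, 0, 0]) rotate([0, atan2(171, 760), 0]) cube([27, 50, 779]);
translate([0, 1244, 0]) rotate([0, atan2(171, 760), 0]) cube([27, 50, 779]);
translate([419, 1244, 0]) mirror([1, 0, 0]) rotate([0, atan2(171, 760), 0]) cube([27, 50, 779]);


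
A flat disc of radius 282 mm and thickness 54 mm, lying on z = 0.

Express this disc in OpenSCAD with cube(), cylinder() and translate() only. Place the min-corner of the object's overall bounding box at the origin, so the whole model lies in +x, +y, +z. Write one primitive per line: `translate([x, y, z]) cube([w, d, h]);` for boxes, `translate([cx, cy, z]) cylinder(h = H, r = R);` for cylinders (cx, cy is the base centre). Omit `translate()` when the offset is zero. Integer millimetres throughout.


translate([282, 282, 0]) cylinder(h = 54, r = 282);


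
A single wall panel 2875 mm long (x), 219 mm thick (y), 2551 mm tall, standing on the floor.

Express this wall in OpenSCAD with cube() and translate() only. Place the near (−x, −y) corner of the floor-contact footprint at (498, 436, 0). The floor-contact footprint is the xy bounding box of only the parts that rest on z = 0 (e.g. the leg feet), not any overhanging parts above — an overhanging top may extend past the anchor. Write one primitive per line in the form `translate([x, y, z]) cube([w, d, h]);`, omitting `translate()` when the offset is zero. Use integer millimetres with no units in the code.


translate([498, 436, 0]) cube([2875, 219, 2551]);


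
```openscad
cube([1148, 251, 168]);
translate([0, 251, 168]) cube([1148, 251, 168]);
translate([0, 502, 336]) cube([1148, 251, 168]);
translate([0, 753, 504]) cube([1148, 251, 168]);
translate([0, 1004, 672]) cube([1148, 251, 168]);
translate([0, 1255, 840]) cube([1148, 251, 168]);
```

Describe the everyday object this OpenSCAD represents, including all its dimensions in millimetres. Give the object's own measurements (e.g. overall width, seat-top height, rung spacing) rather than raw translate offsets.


A straight staircase of 6 solid steps. Each step is 1148 mm wide (x), 251 mm deep (y, the going) and 168 mm tall (the rise). The first step rests on the floor; each subsequent step sits one going further in +y and one rise higher in +z, directly behind and above the previous step with no overlap.


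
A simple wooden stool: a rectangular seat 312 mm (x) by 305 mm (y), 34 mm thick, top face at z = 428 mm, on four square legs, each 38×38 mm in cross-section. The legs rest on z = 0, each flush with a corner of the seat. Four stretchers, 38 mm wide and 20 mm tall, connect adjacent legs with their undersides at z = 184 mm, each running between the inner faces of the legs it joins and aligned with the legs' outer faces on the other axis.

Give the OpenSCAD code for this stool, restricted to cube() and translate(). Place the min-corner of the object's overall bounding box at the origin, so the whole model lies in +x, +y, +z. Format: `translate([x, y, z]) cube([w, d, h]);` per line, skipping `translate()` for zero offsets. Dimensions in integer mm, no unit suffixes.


translate([0, 0, 394]) cube([312, 305, 34]);
cube([38, 38, 394]);
translate([274, 0, 0]) cube([38, 38, 394]);
translate([0, 267, 0]) cube([38, 38, 394]);
translate([274, 267, 0]) cube([38, 38, 394]);
translate([38, 0, 184]) cube([236, 38, 20]);
translate([38, 267, 184]) cube([236, 38, 20]);
translate([0, 38, 184]) cube([38, 229, 20]);
translate([274, 38, 184]) cube([38, 229, 20]);


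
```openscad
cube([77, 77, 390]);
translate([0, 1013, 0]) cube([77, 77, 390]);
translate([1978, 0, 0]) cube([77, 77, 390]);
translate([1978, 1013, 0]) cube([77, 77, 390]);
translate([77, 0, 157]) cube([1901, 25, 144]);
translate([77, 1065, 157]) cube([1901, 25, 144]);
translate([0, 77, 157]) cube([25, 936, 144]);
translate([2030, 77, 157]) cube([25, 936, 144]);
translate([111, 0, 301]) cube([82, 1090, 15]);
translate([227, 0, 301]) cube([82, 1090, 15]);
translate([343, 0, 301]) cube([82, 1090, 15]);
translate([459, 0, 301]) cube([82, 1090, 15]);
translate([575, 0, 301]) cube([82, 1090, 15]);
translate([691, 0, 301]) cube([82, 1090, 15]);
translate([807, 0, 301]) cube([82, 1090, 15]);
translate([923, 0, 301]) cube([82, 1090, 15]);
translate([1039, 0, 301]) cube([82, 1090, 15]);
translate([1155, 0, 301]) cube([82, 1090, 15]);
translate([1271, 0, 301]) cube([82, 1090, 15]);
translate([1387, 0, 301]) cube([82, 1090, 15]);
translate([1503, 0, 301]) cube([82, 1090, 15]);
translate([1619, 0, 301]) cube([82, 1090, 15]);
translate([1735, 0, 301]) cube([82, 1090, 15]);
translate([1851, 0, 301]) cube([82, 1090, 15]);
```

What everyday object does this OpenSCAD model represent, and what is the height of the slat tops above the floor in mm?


A bed frame. The slat-top height is 316 mm.

Four posts, four rails, and a row of slats — a bed frame. Slats sit on the rails at z = 157 + 144 = 301; with slat thickness 15, the top is 316 mm.


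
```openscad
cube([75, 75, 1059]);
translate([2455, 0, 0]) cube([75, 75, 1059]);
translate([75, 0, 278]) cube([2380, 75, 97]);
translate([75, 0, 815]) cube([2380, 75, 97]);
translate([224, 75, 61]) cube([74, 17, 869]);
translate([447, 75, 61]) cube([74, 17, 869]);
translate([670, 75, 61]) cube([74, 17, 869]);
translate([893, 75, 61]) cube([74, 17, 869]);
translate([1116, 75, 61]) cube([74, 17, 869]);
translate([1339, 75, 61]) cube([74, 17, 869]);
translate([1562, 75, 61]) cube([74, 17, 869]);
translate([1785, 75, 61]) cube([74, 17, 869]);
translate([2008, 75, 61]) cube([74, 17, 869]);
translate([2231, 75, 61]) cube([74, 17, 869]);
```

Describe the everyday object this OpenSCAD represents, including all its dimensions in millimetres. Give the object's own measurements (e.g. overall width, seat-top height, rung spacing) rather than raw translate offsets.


A fence section. Two 75×75 mm posts, 1059 mm tall, stand on the floor with a clear span of 2380 mm between their inner faces. Two horizontal rails of 75×97 mm section span the gap between the posts with their undersides at z = 278 mm and z = 815 mm, flush with the posts' −y face. 10 pickets, each 74 mm wide, 17 mm thick and 869 mm tall, are fixed to the +y face of the rails with their bottoms at z = 61 mm, spaced across the span with a 149 mm gap after the −x post and between neighbouring pickets, with 150 mm left before the +x post.


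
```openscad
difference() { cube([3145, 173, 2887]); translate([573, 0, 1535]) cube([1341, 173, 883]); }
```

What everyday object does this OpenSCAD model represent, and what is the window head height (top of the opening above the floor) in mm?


A wall with a window opening. The window head height is 2418 mm.

A wall with a rectangular opening subtracted — a window. Sill at z = 1535, opening 883 mm tall, so the head is at 1535 + 883 = 2418 mm.


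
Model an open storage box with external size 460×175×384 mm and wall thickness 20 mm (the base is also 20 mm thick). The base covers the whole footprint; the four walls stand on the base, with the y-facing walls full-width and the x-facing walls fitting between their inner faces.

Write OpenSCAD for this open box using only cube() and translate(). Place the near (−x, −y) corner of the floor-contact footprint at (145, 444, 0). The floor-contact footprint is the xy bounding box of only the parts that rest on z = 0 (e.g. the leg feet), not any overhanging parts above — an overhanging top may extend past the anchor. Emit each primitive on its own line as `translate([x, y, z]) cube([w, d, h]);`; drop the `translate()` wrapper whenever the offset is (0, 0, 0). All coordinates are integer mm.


translate([145, 444, 0]) cube([460, 175, 20]);
translate([145, 444, 20]) cube([460, 20, 364]);
translate([145, 599, 20]) cube([460, 20, 364]);
translate([145, 464, 20]) cube([20, 135, 364]);
translate([585, 464, 20]) cube([20, 135, 364]);


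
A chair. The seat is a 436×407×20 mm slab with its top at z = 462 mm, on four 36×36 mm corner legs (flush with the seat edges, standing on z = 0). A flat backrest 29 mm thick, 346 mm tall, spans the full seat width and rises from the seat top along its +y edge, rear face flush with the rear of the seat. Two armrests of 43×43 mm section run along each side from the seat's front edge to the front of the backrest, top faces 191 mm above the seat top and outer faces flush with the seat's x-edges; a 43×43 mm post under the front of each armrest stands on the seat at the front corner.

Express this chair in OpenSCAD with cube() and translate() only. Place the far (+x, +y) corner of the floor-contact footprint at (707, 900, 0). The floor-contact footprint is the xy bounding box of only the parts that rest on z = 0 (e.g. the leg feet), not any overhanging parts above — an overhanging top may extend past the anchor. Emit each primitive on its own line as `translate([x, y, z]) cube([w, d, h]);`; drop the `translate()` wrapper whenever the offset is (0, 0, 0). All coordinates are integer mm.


translate([271, 493, 442]) cube([436, 407, 20]);
translate([271, 493, 0]) cube([36, 36, 442]);
translate([671, 493, 0]) cube([36, 36, 442]);
translate([271, 864, 0]) cube([36, 36, 442]);
translate([671, 864, 0]) cube([36, 36, 442]);
translate([271, 871, 462]) cube([436, 29, 346]);
translate([271, 493, 610]) cube([43, 378, 43]);
translate([664, 493, 610]) cube([43, 378, 43]);
translate([271, 493, 462]) cube([43, 43, 148]);
translate([664, 493, 462]) cube([43, 43, 148]);


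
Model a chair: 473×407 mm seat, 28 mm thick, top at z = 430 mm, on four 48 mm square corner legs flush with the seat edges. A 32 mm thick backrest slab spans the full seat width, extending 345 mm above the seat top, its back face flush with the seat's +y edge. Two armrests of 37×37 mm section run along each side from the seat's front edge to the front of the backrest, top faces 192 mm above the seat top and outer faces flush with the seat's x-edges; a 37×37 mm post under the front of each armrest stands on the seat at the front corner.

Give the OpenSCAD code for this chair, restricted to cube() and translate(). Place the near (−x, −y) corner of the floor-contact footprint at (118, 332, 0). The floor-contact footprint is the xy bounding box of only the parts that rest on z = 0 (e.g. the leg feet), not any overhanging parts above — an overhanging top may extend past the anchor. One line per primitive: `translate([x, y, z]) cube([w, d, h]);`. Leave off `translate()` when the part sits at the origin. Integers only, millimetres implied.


translate([118, 332, 402]) cube([473, 407, 28]);
translate([118, 332, 0]) cube([48, 48, 402]);
translate([543, 332, 0]) cube([48, 48, 402]);
translate([118, 691, 0]) cube([48, 48, 402]);
translate([543, 691, 0]) cube([48, 48, 402]);
translate([118, 707, 430]) cube([473, 32, 345]);
translate([118, 332, 585]) cube([37, 375, 37]);
translate([554, 332, 585]) cube([37, 375, 37]);
translate([118, 332, 430]) cube([37, 37, 155]);
translate([554, 332, 430]) cube([37, 37, 155]);


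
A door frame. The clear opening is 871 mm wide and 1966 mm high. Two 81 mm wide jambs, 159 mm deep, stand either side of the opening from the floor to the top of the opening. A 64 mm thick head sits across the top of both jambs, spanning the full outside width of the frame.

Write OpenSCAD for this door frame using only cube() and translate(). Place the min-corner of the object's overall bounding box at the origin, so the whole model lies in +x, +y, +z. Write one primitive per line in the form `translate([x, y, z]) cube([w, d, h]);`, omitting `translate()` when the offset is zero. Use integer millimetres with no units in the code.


cube([81, 159, 1966]);
translate([952, 0, 0]) cube([81, 159, 1966]);
translate([0, 0, 1966]) cube([1033, 159, 64]);


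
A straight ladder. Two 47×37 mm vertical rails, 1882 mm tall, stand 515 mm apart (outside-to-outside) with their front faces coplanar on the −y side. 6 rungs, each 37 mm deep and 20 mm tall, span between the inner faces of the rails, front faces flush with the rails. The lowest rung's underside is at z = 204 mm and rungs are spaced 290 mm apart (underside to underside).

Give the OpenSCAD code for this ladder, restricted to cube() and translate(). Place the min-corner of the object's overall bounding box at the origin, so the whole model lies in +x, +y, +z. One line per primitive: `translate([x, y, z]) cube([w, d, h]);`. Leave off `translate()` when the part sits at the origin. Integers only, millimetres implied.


cube([47, 37, 1882]);
translate([468, 0, 0]) cube([47, 37, 1882]);
translate([47, 0, 204]) cube([421, 37, 20]);
translate([47, 0, 494]) cube([421, 37, 20]);
translate([47, 0, 784]) cube([421, 37, 20]);
translate([47, 0, 1074]) cube([421, 37, 20]);
translate([47, 0, 1364]) cube([421, 37, 20]);
translate([47, 0, 1654]) cube([421, 37, 20]);


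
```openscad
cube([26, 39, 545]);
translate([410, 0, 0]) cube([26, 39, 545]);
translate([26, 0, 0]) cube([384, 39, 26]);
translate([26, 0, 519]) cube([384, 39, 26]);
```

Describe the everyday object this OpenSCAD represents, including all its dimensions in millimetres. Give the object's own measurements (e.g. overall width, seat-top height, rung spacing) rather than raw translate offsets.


A rectangular picture frame lying in the x–z plane (depth along y). The opening is 384 mm wide (x) by 493 mm tall (z), surrounded by a border 26 mm wide on all four sides. The frame is 39 mm deep and is made of two full-height vertical stiles with two horizontal rails fitted between them.


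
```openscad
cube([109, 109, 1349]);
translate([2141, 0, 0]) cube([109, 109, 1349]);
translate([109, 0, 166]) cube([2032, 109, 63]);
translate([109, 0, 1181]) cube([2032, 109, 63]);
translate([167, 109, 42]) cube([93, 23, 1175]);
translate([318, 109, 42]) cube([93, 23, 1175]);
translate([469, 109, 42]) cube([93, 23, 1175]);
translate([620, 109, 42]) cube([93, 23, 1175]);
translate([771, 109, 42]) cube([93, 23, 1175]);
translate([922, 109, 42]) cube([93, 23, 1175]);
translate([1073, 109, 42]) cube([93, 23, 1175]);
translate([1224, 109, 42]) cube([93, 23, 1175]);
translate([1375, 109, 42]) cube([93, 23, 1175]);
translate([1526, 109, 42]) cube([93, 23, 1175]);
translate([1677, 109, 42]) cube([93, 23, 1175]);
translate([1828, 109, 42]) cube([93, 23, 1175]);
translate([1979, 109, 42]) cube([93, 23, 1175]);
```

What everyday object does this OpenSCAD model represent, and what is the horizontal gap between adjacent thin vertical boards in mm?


A fence section. The picket gap is 58 mm.

Two posts, two rails, 13 pickets — a fence section. Span 2032 mm holds 13 pickets of 93 mm with 14 equal gaps: ⌊(2032 − 13·93) / 14⌋ = 58 mm.


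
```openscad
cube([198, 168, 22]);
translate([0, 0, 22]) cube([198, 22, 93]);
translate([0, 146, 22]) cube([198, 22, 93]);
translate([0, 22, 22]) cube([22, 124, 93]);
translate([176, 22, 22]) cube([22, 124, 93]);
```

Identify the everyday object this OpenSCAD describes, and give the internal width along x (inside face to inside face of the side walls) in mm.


An open box. The internal width is 154 mm.

A 198×168 base slab with four walls standing on it — an open box. The base is 198 mm wide and the walls are 22 mm thick, so the internal width is 198 − 2 × 22 = 154 mm.


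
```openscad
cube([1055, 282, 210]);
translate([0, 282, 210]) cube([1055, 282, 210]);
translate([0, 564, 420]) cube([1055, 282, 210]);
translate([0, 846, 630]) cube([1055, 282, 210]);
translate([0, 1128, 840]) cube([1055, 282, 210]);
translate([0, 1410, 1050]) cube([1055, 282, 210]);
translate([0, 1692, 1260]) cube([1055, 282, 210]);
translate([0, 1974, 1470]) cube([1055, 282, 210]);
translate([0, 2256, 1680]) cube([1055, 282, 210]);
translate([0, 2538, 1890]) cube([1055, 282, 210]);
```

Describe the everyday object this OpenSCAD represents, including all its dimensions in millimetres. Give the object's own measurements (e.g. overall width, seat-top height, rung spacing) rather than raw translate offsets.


A straight staircase of 10 solid steps. Each step is 1055 mm wide (x), 282 mm deep (y, the going) and 210 mm tall (the rise). The first step rests on the floor; each subsequent step sits one going further in +y and one rise higher in +z, directly behind and above the previous step with no overlap.


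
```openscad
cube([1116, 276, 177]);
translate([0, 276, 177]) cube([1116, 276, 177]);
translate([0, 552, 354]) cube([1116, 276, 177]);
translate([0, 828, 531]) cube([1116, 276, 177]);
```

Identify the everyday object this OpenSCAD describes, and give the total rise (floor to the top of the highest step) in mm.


A staircase. The total rise is 708 mm.

4 identical blocks, each offset up and back from the previous — a staircase. Each step is 177 mm tall and there are 4 of them, so the total rise is 4 × 177 = 708 mm.


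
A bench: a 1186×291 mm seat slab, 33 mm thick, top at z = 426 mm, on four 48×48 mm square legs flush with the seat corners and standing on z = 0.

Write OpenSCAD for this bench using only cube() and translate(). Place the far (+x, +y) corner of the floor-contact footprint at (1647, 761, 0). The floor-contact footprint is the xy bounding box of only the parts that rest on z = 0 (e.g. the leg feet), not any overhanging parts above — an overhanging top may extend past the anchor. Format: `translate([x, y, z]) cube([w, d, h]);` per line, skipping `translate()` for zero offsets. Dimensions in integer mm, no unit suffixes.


translate([461, 470, 393]) cube([1186, 291, 33]);
translate([461, 470, 0]) cube([48, 48, 393]);
translate([461, 713, 0]) cube([48, 48, 393]);
translate([1599, 470, 0]) cube([48, 48, 393]);
translate([1599, 713, 0]) cube([48, 48, 393]);


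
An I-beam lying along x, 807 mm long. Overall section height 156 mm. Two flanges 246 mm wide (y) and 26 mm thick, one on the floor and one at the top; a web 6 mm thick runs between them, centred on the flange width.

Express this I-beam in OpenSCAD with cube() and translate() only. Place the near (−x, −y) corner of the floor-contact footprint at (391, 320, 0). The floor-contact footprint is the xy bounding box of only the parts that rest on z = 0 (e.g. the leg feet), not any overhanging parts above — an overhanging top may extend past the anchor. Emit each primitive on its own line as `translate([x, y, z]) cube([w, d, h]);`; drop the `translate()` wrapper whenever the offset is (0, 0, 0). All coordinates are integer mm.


translate([391, 320, 0]) cube([807, 246, 26]);
translate([391, 440, 26]) cube([807, 6, 104]);
translate([391, 320, 130]) cube([807, 246, 26]);


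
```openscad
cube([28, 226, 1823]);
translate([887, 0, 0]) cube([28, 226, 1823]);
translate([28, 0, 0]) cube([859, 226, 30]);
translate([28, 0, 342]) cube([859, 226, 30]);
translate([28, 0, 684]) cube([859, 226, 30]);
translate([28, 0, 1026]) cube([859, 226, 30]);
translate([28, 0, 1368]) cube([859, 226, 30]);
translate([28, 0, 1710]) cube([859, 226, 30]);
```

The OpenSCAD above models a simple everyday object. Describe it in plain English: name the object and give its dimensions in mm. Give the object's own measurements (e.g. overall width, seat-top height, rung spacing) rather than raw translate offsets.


An open bookshelf. Two side panels, each 28 mm thick, 226 mm deep and 1823 mm tall, stand 915 mm apart (outside-to-outside). Between them sit 6 shelves, each 30 mm thick and 226 mm deep, spanning the full gap between the sides. The bottom shelf rests on the floor (its underside at z = 0) and the clear gap between one shelf's top and the next shelf's underside is 312 mm.


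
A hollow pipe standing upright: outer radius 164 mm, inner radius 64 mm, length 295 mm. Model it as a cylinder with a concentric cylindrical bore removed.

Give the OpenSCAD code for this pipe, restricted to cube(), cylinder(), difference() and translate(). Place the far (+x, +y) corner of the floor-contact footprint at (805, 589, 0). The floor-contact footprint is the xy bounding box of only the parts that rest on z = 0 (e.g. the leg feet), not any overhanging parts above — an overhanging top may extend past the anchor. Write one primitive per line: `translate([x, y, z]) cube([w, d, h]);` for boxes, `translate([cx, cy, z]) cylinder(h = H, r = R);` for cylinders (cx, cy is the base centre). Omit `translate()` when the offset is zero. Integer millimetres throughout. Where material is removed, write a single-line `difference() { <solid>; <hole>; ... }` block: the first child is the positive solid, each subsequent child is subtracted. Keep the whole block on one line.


difference() { translate([641, 425, 0]) cylinder(h = 295, r = 164); translate([641, 425, 0]) cylinder(h = 295, r = 64); }
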